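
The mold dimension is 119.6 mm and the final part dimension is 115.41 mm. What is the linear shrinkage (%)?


Shrinkage = (mold - part) / mold * 100
= (119.6 - 115.41) / 119.6 * 100
= 4.19 / 119.6 * 100
= 3.5%

3.5%


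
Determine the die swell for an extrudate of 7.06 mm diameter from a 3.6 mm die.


Die swell ratio = D_extrudate / D_die
= 7.06 / 3.6
= 1.961

Die swell = 1.961


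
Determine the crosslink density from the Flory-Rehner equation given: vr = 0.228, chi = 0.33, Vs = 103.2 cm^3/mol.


ln(1 - vr) = ln(1 - 0.228) = -0.2588
Numerator = -((-0.2588) + 0.228 + 0.33 * 0.228^2) = 0.0136
Denominator = 103.2 * (0.228^(1/3) - 0.228/2) = 51.2813
nu = 0.0136 / 51.2813 = 2.6552e-04 mol/cm^3

2.6552e-04 mol/cm^3


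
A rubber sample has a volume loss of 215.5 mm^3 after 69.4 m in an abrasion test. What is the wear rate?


Rate = volume_loss / distance
= 215.5 / 69.4
= 3.105 mm^3/m

3.105 mm^3/m


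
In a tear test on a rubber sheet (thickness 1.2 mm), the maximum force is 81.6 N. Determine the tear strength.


Tear strength = force / thickness
= 81.6 / 1.2
= 68.0 N/mm

68.0 N/mm


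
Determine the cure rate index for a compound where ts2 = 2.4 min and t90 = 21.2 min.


CRI = 100 / (t90 - ts2)
= 100 / (21.2 - 2.4)
= 100 / 18.8
= 5.32 min^-1

5.32 min^-1


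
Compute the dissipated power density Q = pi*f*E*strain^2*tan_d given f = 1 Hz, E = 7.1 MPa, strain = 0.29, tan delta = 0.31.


Q = pi * f * E * strain^2 * tan_d
= pi * 1 * 7.1 * 0.29^2 * 0.31
= pi * 1 * 7.1 * 0.0841 * 0.31
= 0.5815

Q = 0.5815


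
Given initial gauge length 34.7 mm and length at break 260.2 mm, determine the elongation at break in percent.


Elongation = (Lf - L0) / L0 * 100
= (260.2 - 34.7) / 34.7 * 100
= 225.5 / 34.7 * 100
= 649.9%

649.9%


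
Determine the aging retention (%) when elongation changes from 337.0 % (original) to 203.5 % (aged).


Retention = aged / original * 100
= 203.5 / 337.0 * 100
= 60.4%

60.4%


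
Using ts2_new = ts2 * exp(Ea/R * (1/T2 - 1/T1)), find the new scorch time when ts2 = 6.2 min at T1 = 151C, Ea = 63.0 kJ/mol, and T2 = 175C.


Convert temperatures: T1 = 151 + 273.15 = 424.15 K, T2 = 175 + 273.15 = 448.15 K
ts2_new = 6.2 * exp(63000 / 8.314 * (1/448.15 - 1/424.15))
1/T2 - 1/T1 = -1.2626e-04
ts2_new = 2.38 min

2.38 min


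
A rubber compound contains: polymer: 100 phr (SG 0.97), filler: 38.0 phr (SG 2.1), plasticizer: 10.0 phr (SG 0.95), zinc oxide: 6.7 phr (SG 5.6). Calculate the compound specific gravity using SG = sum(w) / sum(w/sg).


Sum of weights = 154.7
Volume contributions:
  polymer: 100/0.97 = 103.0928
  filler: 38.0/2.1 = 18.0952
  plasticizer: 10.0/0.95 = 10.5263
  zinc oxide: 6.7/5.6 = 1.1964
Sum of volumes = 132.9108
SG = 154.7 / 132.9108 = 1.164

SG = 1.164


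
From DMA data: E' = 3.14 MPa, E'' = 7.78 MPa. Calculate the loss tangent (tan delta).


tan delta = E'' / E'
= 7.78 / 3.14
= 2.4777

tan delta = 2.4777


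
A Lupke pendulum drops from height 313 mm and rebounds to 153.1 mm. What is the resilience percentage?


Resilience = h_rebound / h_drop * 100
= 153.1 / 313 * 100
= 48.9%

48.9%


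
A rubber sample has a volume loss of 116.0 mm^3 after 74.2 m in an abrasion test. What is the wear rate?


Rate = volume_loss / distance
= 116.0 / 74.2
= 1.563 mm^3/m

1.563 mm^3/m


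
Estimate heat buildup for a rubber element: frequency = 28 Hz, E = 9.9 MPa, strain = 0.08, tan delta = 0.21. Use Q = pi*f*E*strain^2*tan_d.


Q = pi * f * E * strain^2 * tan_d
= pi * 28 * 9.9 * 0.08^2 * 0.21
= pi * 28 * 9.9 * 0.0064 * 0.21
= 1.1704

Q = 1.1704


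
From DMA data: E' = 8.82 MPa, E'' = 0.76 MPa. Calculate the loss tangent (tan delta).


tan delta = E'' / E'
= 0.76 / 8.82
= 0.0862

tan delta = 0.0862


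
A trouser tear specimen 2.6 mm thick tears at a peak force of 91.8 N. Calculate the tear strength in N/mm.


Tear strength = force / thickness
= 91.8 / 2.6
= 35.31 N/mm

35.31 N/mm


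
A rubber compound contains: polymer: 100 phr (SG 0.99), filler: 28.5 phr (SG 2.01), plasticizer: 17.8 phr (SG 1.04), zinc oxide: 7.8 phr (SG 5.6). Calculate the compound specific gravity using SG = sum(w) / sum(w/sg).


Sum of weights = 154.1
Volume contributions:
  polymer: 100/0.99 = 101.0101
  filler: 28.5/2.01 = 14.1791
  plasticizer: 17.8/1.04 = 17.1154
  zinc oxide: 7.8/5.6 = 1.3929
Sum of volumes = 133.6974
SG = 154.1 / 133.6974 = 1.153

SG = 1.153


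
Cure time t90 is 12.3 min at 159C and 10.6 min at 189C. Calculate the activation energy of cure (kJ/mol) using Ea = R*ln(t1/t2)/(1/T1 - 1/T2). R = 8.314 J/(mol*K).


T1 = 432.15 K, T2 = 462.15 K
1/T1 - 1/T2 = 1.5021e-04
ln(t1/t2) = ln(12.3/10.6) = 0.1487
Ea = 8.314 * 0.1487 / 1.5021e-04 = 8232.8344 J/mol
Ea = 8.23 kJ/mol

8.23 kJ/mol


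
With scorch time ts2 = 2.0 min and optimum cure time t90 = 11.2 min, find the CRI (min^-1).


CRI = 100 / (t90 - ts2)
= 100 / (11.2 - 2.0)
= 100 / 9.2
= 10.87 min^-1

10.87 min^-1


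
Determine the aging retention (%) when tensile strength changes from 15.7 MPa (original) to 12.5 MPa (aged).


Retention = aged / original * 100
= 12.5 / 15.7 * 100
= 79.6%

79.6%


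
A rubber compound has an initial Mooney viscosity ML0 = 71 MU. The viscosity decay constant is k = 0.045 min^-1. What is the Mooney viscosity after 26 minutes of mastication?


ML = ML0 * exp(-k * t)
ML = 71 * exp(-0.045 * 26)
ML = 71 * 0.3104
ML = 22.04 MU

22.04 MU


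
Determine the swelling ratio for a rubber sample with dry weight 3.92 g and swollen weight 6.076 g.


Q = W_swollen / W_dry
Q = 6.076 / 3.92
Q = 1.55

Q = 1.55


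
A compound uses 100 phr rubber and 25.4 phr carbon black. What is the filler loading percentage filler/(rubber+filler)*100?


Filler % = filler / (rubber + filler) * 100
= 25.4 / (100 + 25.4) * 100
= 25.4 / 125.4 * 100
= 20.26%

20.26%


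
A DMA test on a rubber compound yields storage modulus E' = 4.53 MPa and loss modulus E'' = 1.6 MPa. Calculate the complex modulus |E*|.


|E*| = sqrt(E'^2 + E''^2)
= sqrt(4.53^2 + 1.6^2)
= sqrt(20.5209 + 2.5600)
= 4.804 MPa

4.804 MPa


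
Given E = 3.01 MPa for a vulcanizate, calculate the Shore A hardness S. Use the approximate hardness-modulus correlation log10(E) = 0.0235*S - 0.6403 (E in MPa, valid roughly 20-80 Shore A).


log10(E) = 0.0235*S - 0.6403  =>  S = (log10(E) + 0.6403) / 0.0235
log10(3.01) = 0.478566
S = (0.478566 + 0.6403) / 0.0235 = 1.118866 / 0.0235
S = 47.6

Shore A = 47.6


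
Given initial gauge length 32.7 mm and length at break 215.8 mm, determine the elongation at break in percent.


Elongation = (Lf - L0) / L0 * 100
= (215.8 - 32.7) / 32.7 * 100
= 183.1 / 32.7 * 100
= 559.9%

559.9%


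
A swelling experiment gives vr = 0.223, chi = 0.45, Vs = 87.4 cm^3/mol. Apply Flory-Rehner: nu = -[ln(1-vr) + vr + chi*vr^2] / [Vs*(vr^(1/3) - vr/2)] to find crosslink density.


ln(1 - vr) = ln(1 - 0.223) = -0.2523
Numerator = -((-0.2523) + 0.223 + 0.45 * 0.223^2) = 0.0069
Denominator = 87.4 * (0.223^(1/3) - 0.223/2) = 43.2554
nu = 0.0069 / 43.2554 = 1.6037e-04 mol/cm^3

1.6037e-04 mol/cm^3


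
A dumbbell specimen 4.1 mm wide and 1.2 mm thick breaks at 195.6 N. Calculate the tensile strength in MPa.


Area = width * thickness = 4.1 * 1.2 = 4.92 mm^2
TS = force / area = 195.6 / 4.92 = 39.76 MPa

39.76 MPa


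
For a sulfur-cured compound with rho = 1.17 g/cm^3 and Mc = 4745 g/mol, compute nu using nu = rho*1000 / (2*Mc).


nu = rho * 1000 / (2 * Mc)
nu = 1.17 * 1000 / (2 * 4745)
nu = 1170.0 / 9490
nu = 0.1233 mol/L

0.1233 mol/L


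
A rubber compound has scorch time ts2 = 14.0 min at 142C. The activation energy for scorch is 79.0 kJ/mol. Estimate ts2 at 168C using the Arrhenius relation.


Convert temperatures: T1 = 142 + 273.15 = 415.15 K, T2 = 168 + 273.15 = 441.15 K
ts2_new = 14.0 * exp(79000 / 8.314 * (1/441.15 - 1/415.15))
1/T2 - 1/T1 = -1.4197e-04
ts2_new = 3.63 min

3.63 min


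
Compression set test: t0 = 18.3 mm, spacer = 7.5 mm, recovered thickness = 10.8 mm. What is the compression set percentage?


CS = (t0 - recovered) / (t0 - ts) * 100
= (18.3 - 10.8) / (18.3 - 7.5) * 100
= 7.5 / 10.8 * 100
= 69.4%

69.4%


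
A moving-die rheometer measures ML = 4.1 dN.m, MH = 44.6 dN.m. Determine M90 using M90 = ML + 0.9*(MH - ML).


M90 = ML + 0.9 * (MH - ML)
M90 = 4.1 + 0.9 * (44.6 - 4.1)
M90 = 4.1 + 0.9 * 40.5
M90 = 40.55 dN.m

40.55 dN.m


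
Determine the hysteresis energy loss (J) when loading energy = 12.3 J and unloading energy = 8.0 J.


Hysteresis loss = loading - unloading
= 12.3 - 8.0
= 4.3 J

4.3 J


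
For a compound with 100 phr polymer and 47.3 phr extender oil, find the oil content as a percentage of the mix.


Oil % = oil / (100 + oil) * 100
= 47.3 / (100 + 47.3) * 100
= 47.3 / 147.3 * 100
= 32.11%

32.11%


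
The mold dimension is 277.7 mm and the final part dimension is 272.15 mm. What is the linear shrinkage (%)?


Shrinkage = (mold - part) / mold * 100
= (277.7 - 272.15) / 277.7 * 100
= 5.55 / 277.7 * 100
= 2.0%

2.0%


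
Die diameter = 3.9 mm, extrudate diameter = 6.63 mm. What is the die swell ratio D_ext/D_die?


Die swell ratio = D_extrudate / D_die
= 6.63 / 3.9
= 1.7

Die swell = 1.7


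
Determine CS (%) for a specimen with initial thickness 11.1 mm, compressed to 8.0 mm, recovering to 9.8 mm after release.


CS = (t0 - recovered) / (t0 - ts) * 100
= (11.1 - 9.8) / (11.1 - 8.0) * 100
= 1.3 / 3.1 * 100
= 41.9%

41.9%


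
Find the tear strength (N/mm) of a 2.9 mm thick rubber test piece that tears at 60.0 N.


Tear strength = force / thickness
= 60.0 / 2.9
= 20.69 N/mm

20.69 N/mm


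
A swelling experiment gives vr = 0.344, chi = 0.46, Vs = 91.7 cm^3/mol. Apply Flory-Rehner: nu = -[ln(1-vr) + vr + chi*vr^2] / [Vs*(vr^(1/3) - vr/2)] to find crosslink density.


ln(1 - vr) = ln(1 - 0.344) = -0.4216
Numerator = -((-0.4216) + 0.344 + 0.46 * 0.344^2) = 0.0232
Denominator = 91.7 * (0.344^(1/3) - 0.344/2) = 48.4799
nu = 0.0232 / 48.4799 = 4.7772e-04 mol/cm^3

4.7772e-04 mol/cm^3


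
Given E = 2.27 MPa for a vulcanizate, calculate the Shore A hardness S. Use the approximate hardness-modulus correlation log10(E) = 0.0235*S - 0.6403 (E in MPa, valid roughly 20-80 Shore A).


log10(E) = 0.0235*S - 0.6403  =>  S = (log10(E) + 0.6403) / 0.0235
log10(2.27) = 0.356026
S = (0.356026 + 0.6403) / 0.0235 = 0.996326 / 0.0235
S = 42.4

Shore A = 42.4


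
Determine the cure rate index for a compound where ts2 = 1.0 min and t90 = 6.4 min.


CRI = 100 / (t90 - ts2)
= 100 / (6.4 - 1.0)
= 100 / 5.4
= 18.52 min^-1

18.52 min^-1


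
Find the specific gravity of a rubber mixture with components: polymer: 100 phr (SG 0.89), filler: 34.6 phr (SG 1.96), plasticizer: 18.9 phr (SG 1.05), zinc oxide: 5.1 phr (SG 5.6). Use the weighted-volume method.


Sum of weights = 158.6
Volume contributions:
  polymer: 100/0.89 = 112.3596
  filler: 34.6/1.96 = 17.6531
  plasticizer: 18.9/1.05 = 18.0000
  zinc oxide: 5.1/5.6 = 0.9107
Sum of volumes = 148.9233
SG = 158.6 / 148.9233 = 1.065

SG = 1.065


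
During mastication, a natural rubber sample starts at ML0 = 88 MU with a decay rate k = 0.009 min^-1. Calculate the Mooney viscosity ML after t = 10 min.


ML = ML0 * exp(-k * t)
ML = 88 * exp(-0.009 * 10)
ML = 88 * 0.9139
ML = 80.43 MU

80.43 MU


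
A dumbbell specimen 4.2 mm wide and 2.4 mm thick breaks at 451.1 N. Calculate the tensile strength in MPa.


Area = width * thickness = 4.2 * 2.4 = 10.08 mm^2
TS = force / area = 451.1 / 10.08 = 44.75 MPa

44.75 MPa


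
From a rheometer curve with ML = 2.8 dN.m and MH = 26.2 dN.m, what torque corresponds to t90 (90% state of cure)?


M90 = ML + 0.9 * (MH - ML)
M90 = 2.8 + 0.9 * (26.2 - 2.8)
M90 = 2.8 + 0.9 * 23.4
M90 = 23.86 dN.m

23.86 dN.m


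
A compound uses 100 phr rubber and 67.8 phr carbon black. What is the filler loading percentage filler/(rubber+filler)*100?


Filler % = filler / (rubber + filler) * 100
= 67.8 / (100 + 67.8) * 100
= 67.8 / 167.8 * 100
= 40.41%

40.41%


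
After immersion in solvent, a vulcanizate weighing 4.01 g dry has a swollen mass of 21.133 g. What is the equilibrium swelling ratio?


Q = W_swollen / W_dry
Q = 21.133 / 4.01
Q = 5.27

Q = 5.27


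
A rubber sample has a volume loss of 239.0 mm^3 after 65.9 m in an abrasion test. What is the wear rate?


Rate = volume_loss / distance
= 239.0 / 65.9
= 3.627 mm^3/m

3.627 mm^3/m


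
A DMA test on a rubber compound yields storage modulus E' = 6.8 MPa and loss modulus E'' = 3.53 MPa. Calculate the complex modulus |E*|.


|E*| = sqrt(E'^2 + E''^2)
= sqrt(6.8^2 + 3.53^2)
= sqrt(46.2400 + 12.4609)
= 7.662 MPa

7.662 MPa


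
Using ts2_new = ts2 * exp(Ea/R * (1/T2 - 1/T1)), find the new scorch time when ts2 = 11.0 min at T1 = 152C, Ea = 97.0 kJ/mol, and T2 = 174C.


Convert temperatures: T1 = 152 + 273.15 = 425.15 K, T2 = 174 + 273.15 = 447.15 K
ts2_new = 11.0 * exp(97000 / 8.314 * (1/447.15 - 1/425.15))
1/T2 - 1/T1 = -1.1573e-04
ts2_new = 2.85 min

2.85 min


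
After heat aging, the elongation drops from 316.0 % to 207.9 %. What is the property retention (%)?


Retention = aged / original * 100
= 207.9 / 316.0 * 100
= 65.8%

65.8%


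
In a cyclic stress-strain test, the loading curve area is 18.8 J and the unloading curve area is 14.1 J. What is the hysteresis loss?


Hysteresis loss = loading - unloading
= 18.8 - 14.1
= 4.7 J

4.7 J


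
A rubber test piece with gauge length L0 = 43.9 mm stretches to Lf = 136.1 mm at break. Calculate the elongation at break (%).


Elongation = (Lf - L0) / L0 * 100
= (136.1 - 43.9) / 43.9 * 100
= 92.2 / 43.9 * 100
= 210.0%

210.0%


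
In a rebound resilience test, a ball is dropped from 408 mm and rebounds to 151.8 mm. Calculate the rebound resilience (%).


Resilience = h_rebound / h_drop * 100
= 151.8 / 408 * 100
= 37.2%

37.2%


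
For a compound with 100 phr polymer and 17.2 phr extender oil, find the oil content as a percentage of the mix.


Oil % = oil / (100 + oil) * 100
= 17.2 / (100 + 17.2) * 100
= 17.2 / 117.2 * 100
= 14.68%

14.68%


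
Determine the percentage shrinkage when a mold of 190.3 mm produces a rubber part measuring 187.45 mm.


Shrinkage = (mold - part) / mold * 100
= (190.3 - 187.45) / 190.3 * 100
= 2.85 / 190.3 * 100
= 1.5%

1.5%


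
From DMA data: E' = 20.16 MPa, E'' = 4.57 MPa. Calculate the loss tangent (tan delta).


tan delta = E'' / E'
= 4.57 / 20.16
= 0.2267

tan delta = 0.2267


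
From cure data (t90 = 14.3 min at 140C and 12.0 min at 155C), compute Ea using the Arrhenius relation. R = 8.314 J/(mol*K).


T1 = 413.15 K, T2 = 428.15 K
1/T1 - 1/T2 = 8.4798e-05
ln(t1/t2) = ln(14.3/12.0) = 0.1754
Ea = 8.314 * 0.1754 / 8.4798e-05 = 17192.3557 J/mol
Ea = 17.19 kJ/mol

17.19 kJ/mol


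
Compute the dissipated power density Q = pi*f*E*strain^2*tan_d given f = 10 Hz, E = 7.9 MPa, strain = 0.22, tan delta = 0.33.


Q = pi * f * E * strain^2 * tan_d
= pi * 10 * 7.9 * 0.22^2 * 0.33
= pi * 10 * 7.9 * 0.0484 * 0.33
= 3.9640

Q = 3.9640


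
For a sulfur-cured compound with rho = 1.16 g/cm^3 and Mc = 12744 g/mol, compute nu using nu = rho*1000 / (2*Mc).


nu = rho * 1000 / (2 * Mc)
nu = 1.16 * 1000 / (2 * 12744)
nu = 1160.0 / 25488
nu = 0.0455 mol/L

0.0455 mol/L


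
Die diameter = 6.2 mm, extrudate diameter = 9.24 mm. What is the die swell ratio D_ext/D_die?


Die swell ratio = D_extrudate / D_die
= 9.24 / 6.2
= 1.49

Die swell = 1.49


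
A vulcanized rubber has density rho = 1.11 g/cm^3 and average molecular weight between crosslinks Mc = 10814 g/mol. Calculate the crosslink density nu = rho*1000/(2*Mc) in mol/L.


nu = rho * 1000 / (2 * Mc)
nu = 1.11 * 1000 / (2 * 10814)
nu = 1110.0 / 21628
nu = 0.0513 mol/L

0.0513 mol/L


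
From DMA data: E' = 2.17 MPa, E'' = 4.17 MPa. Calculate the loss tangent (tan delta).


tan delta = E'' / E'
= 4.17 / 2.17
= 1.9217

tan delta = 1.9217


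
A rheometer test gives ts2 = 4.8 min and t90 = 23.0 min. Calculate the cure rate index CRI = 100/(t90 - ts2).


CRI = 100 / (t90 - ts2)
= 100 / (23.0 - 4.8)
= 100 / 18.2
= 5.49 min^-1

5.49 min^-1


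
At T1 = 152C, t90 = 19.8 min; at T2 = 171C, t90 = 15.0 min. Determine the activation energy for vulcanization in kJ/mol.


T1 = 425.15 K, T2 = 444.15 K
1/T1 - 1/T2 = 1.0062e-04
ln(t1/t2) = ln(19.8/15.0) = 0.2776
Ea = 8.314 * 0.2776 / 1.0062e-04 = 22940.2094 J/mol
Ea = 22.94 kJ/mol

22.94 kJ/mol


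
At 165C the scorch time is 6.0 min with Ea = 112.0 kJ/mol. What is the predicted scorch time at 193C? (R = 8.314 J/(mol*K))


Convert temperatures: T1 = 165 + 273.15 = 438.15 K, T2 = 193 + 273.15 = 466.15 K
ts2_new = 6.0 * exp(112000 / 8.314 * (1/466.15 - 1/438.15))
1/T2 - 1/T1 = -1.3709e-04
ts2_new = 0.95 min

0.95 min


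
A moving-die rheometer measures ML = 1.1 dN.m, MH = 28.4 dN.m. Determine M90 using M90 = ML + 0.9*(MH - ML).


M90 = ML + 0.9 * (MH - ML)
M90 = 1.1 + 0.9 * (28.4 - 1.1)
M90 = 1.1 + 0.9 * 27.3
M90 = 25.67 dN.m

25.67 dN.m


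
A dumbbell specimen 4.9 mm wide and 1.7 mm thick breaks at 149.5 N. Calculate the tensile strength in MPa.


Area = width * thickness = 4.9 * 1.7 = 8.33 mm^2
TS = force / area = 149.5 / 8.33 = 17.95 MPa

17.95 MPa


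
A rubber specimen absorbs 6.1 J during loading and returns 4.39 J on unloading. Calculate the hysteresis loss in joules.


Hysteresis loss = loading - unloading
= 6.1 - 4.39
= 1.71 J

1.71 J


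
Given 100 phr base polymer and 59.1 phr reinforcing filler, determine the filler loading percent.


Filler % = filler / (rubber + filler) * 100
= 59.1 / (100 + 59.1) * 100
= 59.1 / 159.1 * 100
= 37.15%

37.15%


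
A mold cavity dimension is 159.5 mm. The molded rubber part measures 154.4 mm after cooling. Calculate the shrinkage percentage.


Shrinkage = (mold - part) / mold * 100
= (159.5 - 154.4) / 159.5 * 100
= 5.1 / 159.5 * 100
= 3.2%

3.2%


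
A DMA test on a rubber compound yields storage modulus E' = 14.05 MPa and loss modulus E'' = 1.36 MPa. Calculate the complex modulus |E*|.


|E*| = sqrt(E'^2 + E''^2)
= sqrt(14.05^2 + 1.36^2)
= sqrt(197.4025 + 1.8496)
= 14.116 MPa

14.116 MPa


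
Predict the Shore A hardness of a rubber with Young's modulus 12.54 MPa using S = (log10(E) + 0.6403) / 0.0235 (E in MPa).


log10(E) = 0.0235*S - 0.6403  =>  S = (log10(E) + 0.6403) / 0.0235
log10(12.54) = 1.098298
S = (1.098298 + 0.6403) / 0.0235 = 1.738598 / 0.0235
S = 74.0

Shore A = 74.0


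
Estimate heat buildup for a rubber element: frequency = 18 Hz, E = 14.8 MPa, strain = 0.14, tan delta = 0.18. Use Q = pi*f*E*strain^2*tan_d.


Q = pi * f * E * strain^2 * tan_d
= pi * 18 * 14.8 * 0.14^2 * 0.18
= pi * 18 * 14.8 * 0.0196 * 0.18
= 2.9527

Q = 2.9527


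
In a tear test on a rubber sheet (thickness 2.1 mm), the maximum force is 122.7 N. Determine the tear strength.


Tear strength = force / thickness
= 122.7 / 2.1
= 58.43 N/mm

58.43 N/mm


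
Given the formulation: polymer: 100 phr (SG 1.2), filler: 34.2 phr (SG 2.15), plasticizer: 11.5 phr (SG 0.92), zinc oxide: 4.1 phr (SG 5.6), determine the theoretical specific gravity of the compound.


Sum of weights = 149.8
Volume contributions:
  polymer: 100/1.2 = 83.3333
  filler: 34.2/2.15 = 15.9070
  plasticizer: 11.5/0.92 = 12.5000
  zinc oxide: 4.1/5.6 = 0.7321
Sum of volumes = 112.4725
SG = 149.8 / 112.4725 = 1.332

SG = 1.332


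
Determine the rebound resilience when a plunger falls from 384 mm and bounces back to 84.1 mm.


Resilience = h_rebound / h_drop * 100
= 84.1 / 384 * 100
= 21.9%

21.9%


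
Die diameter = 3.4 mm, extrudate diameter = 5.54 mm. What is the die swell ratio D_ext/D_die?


Die swell ratio = D_extrudate / D_die
= 5.54 / 3.4
= 1.629

Die swell = 1.629


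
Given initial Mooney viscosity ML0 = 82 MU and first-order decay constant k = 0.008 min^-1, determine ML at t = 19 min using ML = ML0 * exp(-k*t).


ML = ML0 * exp(-k * t)
ML = 82 * exp(-0.008 * 19)
ML = 82 * 0.8590
ML = 70.44 MU

70.44 MU


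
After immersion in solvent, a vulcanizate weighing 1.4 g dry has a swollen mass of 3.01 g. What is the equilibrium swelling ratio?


Q = W_swollen / W_dry
Q = 3.01 / 1.4
Q = 2.15

Q = 2.15


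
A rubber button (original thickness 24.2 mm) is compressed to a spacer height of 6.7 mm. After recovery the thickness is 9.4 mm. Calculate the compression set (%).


CS = (t0 - recovered) / (t0 - ts) * 100
= (24.2 - 9.4) / (24.2 - 6.7) * 100
= 14.8 / 17.5 * 100
= 84.6%

84.6%


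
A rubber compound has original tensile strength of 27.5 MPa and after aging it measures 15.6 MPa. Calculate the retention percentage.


Retention = aged / original * 100
= 15.6 / 27.5 * 100
= 56.7%

56.7%


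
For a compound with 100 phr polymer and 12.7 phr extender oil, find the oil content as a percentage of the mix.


Oil % = oil / (100 + oil) * 100
= 12.7 / (100 + 12.7) * 100
= 12.7 / 112.7 * 100
= 11.27%

11.27%


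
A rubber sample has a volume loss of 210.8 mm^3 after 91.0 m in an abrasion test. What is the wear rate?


Rate = volume_loss / distance
= 210.8 / 91.0
= 2.316 mm^3/m

2.316 mm^3/m


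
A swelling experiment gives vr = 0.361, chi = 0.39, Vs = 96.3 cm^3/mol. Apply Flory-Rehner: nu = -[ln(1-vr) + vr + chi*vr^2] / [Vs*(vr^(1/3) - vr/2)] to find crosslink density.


ln(1 - vr) = ln(1 - 0.361) = -0.4479
Numerator = -((-0.4479) + 0.361 + 0.39 * 0.361^2) = 0.0360
Denominator = 96.3 * (0.361^(1/3) - 0.361/2) = 51.1870
nu = 0.0360 / 51.1870 = 7.0380e-04 mol/cm^3

7.0380e-04 mol/cm^3


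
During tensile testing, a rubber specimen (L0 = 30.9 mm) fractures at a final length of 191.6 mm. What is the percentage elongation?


Elongation = (Lf - L0) / L0 * 100
= (191.6 - 30.9) / 30.9 * 100
= 160.7 / 30.9 * 100
= 520.1%

520.1%


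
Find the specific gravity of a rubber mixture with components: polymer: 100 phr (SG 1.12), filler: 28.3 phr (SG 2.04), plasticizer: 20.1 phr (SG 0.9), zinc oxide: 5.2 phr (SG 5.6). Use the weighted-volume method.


Sum of weights = 153.6
Volume contributions:
  polymer: 100/1.12 = 89.2857
  filler: 28.3/2.04 = 13.8725
  plasticizer: 20.1/0.9 = 22.3333
  zinc oxide: 5.2/5.6 = 0.9286
Sum of volumes = 126.4202
SG = 153.6 / 126.4202 = 1.215

SG = 1.215


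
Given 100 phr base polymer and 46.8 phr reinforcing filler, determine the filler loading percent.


Filler % = filler / (rubber + filler) * 100
= 46.8 / (100 + 46.8) * 100
= 46.8 / 146.8 * 100
= 31.88%

31.88%


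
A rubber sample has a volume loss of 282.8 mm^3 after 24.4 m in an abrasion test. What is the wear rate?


Rate = volume_loss / distance
= 282.8 / 24.4
= 11.59 mm^3/m

11.59 mm^3/m


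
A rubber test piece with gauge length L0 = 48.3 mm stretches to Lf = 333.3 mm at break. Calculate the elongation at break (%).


Elongation = (Lf - L0) / L0 * 100
= (333.3 - 48.3) / 48.3 * 100
= 285.0 / 48.3 * 100
= 590.1%

590.1%


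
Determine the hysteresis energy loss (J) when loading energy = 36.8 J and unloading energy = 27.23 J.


Hysteresis loss = loading - unloading
= 36.8 - 27.23
= 9.57 J

9.57 J


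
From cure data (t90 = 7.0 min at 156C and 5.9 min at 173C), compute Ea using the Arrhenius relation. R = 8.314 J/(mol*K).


T1 = 429.15 K, T2 = 446.15 K
1/T1 - 1/T2 = 8.8789e-05
ln(t1/t2) = ln(7.0/5.9) = 0.1710
Ea = 8.314 * 0.1710 / 8.8789e-05 = 16008.1088 J/mol
Ea = 16.01 kJ/mol

16.01 kJ/mol


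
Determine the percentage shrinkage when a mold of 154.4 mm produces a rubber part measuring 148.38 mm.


Shrinkage = (mold - part) / mold * 100
= (154.4 - 148.38) / 154.4 * 100
= 6.02 / 154.4 * 100
= 3.9%

3.9%


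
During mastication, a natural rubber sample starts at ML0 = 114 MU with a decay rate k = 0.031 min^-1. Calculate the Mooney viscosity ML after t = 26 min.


ML = ML0 * exp(-k * t)
ML = 114 * exp(-0.031 * 26)
ML = 114 * 0.4466
ML = 50.92 MU

50.92 MU


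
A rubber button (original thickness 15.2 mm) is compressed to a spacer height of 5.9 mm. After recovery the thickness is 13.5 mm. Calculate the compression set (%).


CS = (t0 - recovered) / (t0 - ts) * 100
= (15.2 - 13.5) / (15.2 - 5.9) * 100
= 1.7 / 9.3 * 100
= 18.3%

18.3%


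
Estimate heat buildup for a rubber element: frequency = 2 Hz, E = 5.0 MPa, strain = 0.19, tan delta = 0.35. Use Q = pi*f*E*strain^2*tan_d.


Q = pi * f * E * strain^2 * tan_d
= pi * 2 * 5.0 * 0.19^2 * 0.35
= pi * 2 * 5.0 * 0.0361 * 0.35
= 0.3969

Q = 0.3969


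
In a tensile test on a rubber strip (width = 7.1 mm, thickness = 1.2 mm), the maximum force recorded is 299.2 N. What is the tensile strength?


Area = width * thickness = 7.1 * 1.2 = 8.52 mm^2
TS = force / area = 299.2 / 8.52 = 35.12 MPa

35.12 MPa


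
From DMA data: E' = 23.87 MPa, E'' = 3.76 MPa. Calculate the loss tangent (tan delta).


tan delta = E'' / E'
= 3.76 / 23.87
= 0.1575

tan delta = 0.1575


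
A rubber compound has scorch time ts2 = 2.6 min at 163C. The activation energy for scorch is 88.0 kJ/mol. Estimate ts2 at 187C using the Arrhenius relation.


Convert temperatures: T1 = 163 + 273.15 = 436.15 K, T2 = 187 + 273.15 = 460.15 K
ts2_new = 2.6 * exp(88000 / 8.314 * (1/460.15 - 1/436.15))
1/T2 - 1/T1 = -1.1958e-04
ts2_new = 0.73 min

0.73 min


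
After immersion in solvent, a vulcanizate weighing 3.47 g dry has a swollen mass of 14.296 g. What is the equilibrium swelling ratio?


Q = W_swollen / W_dry
Q = 14.296 / 3.47
Q = 4.12

Q = 4.12


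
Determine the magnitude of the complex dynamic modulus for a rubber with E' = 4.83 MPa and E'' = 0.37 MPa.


|E*| = sqrt(E'^2 + E''^2)
= sqrt(4.83^2 + 0.37^2)
= sqrt(23.3289 + 0.1369)
= 4.844 MPa

4.844 MPa


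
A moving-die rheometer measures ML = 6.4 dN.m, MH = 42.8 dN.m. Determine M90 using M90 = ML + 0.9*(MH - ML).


M90 = ML + 0.9 * (MH - ML)
M90 = 6.4 + 0.9 * (42.8 - 6.4)
M90 = 6.4 + 0.9 * 36.4
M90 = 39.16 dN.m

39.16 dN.m


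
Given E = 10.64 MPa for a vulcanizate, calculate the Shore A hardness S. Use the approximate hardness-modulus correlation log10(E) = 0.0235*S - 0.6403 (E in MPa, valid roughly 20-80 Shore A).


log10(E) = 0.0235*S - 0.6403  =>  S = (log10(E) + 0.6403) / 0.0235
log10(10.64) = 1.026942
S = (1.026942 + 0.6403) / 0.0235 = 1.667242 / 0.0235
S = 70.9

Shore A = 70.9


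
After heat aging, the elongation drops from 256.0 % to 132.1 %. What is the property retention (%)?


Retention = aged / original * 100
= 132.1 / 256.0 * 100
= 51.6%

51.6%


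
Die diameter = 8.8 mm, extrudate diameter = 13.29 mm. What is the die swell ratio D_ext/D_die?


Die swell ratio = D_extrudate / D_die
= 13.29 / 8.8
= 1.51

Die swell = 1.51


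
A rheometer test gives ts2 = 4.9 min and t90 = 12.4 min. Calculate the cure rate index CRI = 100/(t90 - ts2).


CRI = 100 / (t90 - ts2)
= 100 / (12.4 - 4.9)
= 100 / 7.5
= 13.33 min^-1

13.33 min^-1


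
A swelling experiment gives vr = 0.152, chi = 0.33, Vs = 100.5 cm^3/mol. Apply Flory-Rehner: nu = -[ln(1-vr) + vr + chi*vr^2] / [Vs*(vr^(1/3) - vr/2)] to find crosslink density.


ln(1 - vr) = ln(1 - 0.152) = -0.1649
Numerator = -((-0.1649) + 0.152 + 0.33 * 0.152^2) = 0.0053
Denominator = 100.5 * (0.152^(1/3) - 0.152/2) = 45.9969
nu = 0.0053 / 45.9969 = 1.1415e-04 mol/cm^3

1.1415e-04 mol/cm^3


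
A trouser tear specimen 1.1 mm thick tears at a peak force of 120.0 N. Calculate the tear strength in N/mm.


Tear strength = force / thickness
= 120.0 / 1.1
= 109.09 N/mm

109.09 N/mm


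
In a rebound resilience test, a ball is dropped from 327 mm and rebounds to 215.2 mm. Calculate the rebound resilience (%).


Resilience = h_rebound / h_drop * 100
= 215.2 / 327 * 100
= 65.8%

65.8%


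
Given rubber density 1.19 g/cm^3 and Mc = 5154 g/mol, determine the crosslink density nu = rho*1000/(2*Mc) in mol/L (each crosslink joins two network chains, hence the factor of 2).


nu = rho * 1000 / (2 * Mc)
nu = 1.19 * 1000 / (2 * 5154)
nu = 1190.0 / 10308
nu = 0.1154 mol/L

0.1154 mol/L


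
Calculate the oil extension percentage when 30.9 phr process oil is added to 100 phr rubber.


Oil % = oil / (100 + oil) * 100
= 30.9 / (100 + 30.9) * 100
= 30.9 / 130.9 * 100
= 23.61%

23.61%


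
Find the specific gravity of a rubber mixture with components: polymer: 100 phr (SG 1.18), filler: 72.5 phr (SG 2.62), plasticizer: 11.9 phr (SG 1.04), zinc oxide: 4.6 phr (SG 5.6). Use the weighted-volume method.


Sum of weights = 189.0
Volume contributions:
  polymer: 100/1.18 = 84.7458
  filler: 72.5/2.62 = 27.6718
  plasticizer: 11.9/1.04 = 11.4423
  zinc oxide: 4.6/5.6 = 0.8214
Sum of volumes = 124.6813
SG = 189.0 / 124.6813 = 1.516

SG = 1.516


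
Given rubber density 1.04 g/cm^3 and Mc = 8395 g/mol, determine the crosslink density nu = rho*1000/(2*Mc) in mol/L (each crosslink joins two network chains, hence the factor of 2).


nu = rho * 1000 / (2 * Mc)
nu = 1.04 * 1000 / (2 * 8395)
nu = 1040.0 / 16790
nu = 0.0619 mol/L

0.0619 mol/L


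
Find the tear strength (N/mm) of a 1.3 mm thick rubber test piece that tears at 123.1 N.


Tear strength = force / thickness
= 123.1 / 1.3
= 94.69 N/mm

94.69 N/mm


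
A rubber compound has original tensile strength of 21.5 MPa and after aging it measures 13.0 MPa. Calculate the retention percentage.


Retention = aged / original * 100
= 13.0 / 21.5 * 100
= 60.5%

60.5%


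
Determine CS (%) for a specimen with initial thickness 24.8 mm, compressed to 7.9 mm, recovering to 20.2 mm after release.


CS = (t0 - recovered) / (t0 - ts) * 100
= (24.8 - 20.2) / (24.8 - 7.9) * 100
= 4.6 / 16.9 * 100
= 27.2%

27.2%


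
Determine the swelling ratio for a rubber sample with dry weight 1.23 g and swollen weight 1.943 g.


Q = W_swollen / W_dry
Q = 1.943 / 1.23
Q = 1.58

Q = 1.58


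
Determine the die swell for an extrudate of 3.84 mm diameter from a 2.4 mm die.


Die swell ratio = D_extrudate / D_die
= 3.84 / 2.4
= 1.6

Die swell = 1.6


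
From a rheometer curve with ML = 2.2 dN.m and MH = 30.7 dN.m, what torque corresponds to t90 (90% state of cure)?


M90 = ML + 0.9 * (MH - ML)
M90 = 2.2 + 0.9 * (30.7 - 2.2)
M90 = 2.2 + 0.9 * 28.5
M90 = 27.85 dN.m

27.85 dN.m


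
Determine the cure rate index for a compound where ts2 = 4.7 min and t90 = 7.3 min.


CRI = 100 / (t90 - ts2)
= 100 / (7.3 - 4.7)
= 100 / 2.6
= 38.46 min^-1

38.46 min^-1


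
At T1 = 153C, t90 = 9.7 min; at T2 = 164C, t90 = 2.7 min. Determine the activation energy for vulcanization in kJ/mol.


T1 = 426.15 K, T2 = 437.15 K
1/T1 - 1/T2 = 5.9047e-05
ln(t1/t2) = ln(9.7/2.7) = 1.2789
Ea = 8.314 * 1.2789 / 5.9047e-05 = 180068.6492 J/mol
Ea = 180.07 kJ/mol

180.07 kJ/mol


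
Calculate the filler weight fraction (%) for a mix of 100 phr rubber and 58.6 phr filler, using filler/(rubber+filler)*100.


Filler % = filler / (rubber + filler) * 100
= 58.6 / (100 + 58.6) * 100
= 58.6 / 158.6 * 100
= 36.95%

36.95%


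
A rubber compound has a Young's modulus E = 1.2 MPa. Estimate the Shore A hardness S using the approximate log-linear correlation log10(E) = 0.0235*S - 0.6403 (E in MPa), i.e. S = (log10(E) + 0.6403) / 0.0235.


log10(E) = 0.0235*S - 0.6403  =>  S = (log10(E) + 0.6403) / 0.0235
log10(1.2) = 0.079181
S = (0.079181 + 0.6403) / 0.0235 = 0.719481 / 0.0235
S = 30.6

Shore A = 30.6


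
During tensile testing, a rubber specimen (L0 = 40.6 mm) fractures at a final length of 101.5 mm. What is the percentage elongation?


Elongation = (Lf - L0) / L0 * 100
= (101.5 - 40.6) / 40.6 * 100
= 60.9 / 40.6 * 100
= 150.0%

150.0%


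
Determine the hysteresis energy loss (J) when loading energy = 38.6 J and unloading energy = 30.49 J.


Hysteresis loss = loading - unloading
= 38.6 - 30.49
= 8.11 J

8.11 J


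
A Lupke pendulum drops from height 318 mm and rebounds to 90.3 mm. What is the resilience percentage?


Resilience = h_rebound / h_drop * 100
= 90.3 / 318 * 100
= 28.4%

28.4%


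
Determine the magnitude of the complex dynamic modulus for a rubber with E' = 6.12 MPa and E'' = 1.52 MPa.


|E*| = sqrt(E'^2 + E''^2)
= sqrt(6.12^2 + 1.52^2)
= sqrt(37.4544 + 2.3104)
= 6.306 MPa

6.306 MPa


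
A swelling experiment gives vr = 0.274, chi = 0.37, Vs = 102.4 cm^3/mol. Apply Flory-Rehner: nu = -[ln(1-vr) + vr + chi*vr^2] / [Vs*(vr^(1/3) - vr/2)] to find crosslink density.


ln(1 - vr) = ln(1 - 0.274) = -0.3202
Numerator = -((-0.3202) + 0.274 + 0.37 * 0.274^2) = 0.0184
Denominator = 102.4 * (0.274^(1/3) - 0.274/2) = 52.4807
nu = 0.0184 / 52.4807 = 3.5112e-04 mol/cm^3

3.5112e-04 mol/cm^3


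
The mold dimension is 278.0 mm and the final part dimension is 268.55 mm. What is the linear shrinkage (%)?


Shrinkage = (mold - part) / mold * 100
= (278.0 - 268.55) / 278.0 * 100
= 9.45 / 278.0 * 100
= 3.4%

3.4%


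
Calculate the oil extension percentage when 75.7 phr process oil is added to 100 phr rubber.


Oil % = oil / (100 + oil) * 100
= 75.7 / (100 + 75.7) * 100
= 75.7 / 175.7 * 100
= 43.08%

43.08%


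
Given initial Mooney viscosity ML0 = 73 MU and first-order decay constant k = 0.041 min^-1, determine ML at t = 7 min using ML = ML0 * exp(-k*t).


ML = ML0 * exp(-k * t)
ML = 73 * exp(-0.041 * 7)
ML = 73 * 0.7505
ML = 54.79 MU

54.79 MU


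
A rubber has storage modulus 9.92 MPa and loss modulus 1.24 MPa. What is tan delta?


tan delta = E'' / E'
= 1.24 / 9.92
= 0.125

tan delta = 0.125


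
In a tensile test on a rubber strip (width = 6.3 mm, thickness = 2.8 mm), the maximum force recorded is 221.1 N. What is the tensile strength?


Area = width * thickness = 6.3 * 2.8 = 17.64 mm^2
TS = force / area = 221.1 / 17.64 = 12.53 MPa

12.53 MPa


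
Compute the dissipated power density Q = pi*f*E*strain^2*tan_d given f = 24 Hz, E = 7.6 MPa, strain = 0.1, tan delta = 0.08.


Q = pi * f * E * strain^2 * tan_d
= pi * 24 * 7.6 * 0.1^2 * 0.08
= pi * 24 * 7.6 * 0.0100 * 0.08
= 0.4584

Q = 0.4584


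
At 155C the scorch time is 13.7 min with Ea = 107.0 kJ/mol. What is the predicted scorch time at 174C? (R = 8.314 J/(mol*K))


Convert temperatures: T1 = 155 + 273.15 = 428.15 K, T2 = 174 + 273.15 = 447.15 K
ts2_new = 13.7 * exp(107000 / 8.314 * (1/447.15 - 1/428.15))
1/T2 - 1/T1 = -9.9244e-05
ts2_new = 3.82 min

3.82 min


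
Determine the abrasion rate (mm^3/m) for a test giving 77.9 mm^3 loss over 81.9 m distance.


Rate = volume_loss / distance
= 77.9 / 81.9
= 0.951 mm^3/m

0.951 mm^3/m


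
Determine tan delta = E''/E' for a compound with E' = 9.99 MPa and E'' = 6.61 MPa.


tan delta = E'' / E'
= 6.61 / 9.99
= 0.6617

tan delta = 0.6617


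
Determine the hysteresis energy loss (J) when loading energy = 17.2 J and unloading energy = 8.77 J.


Hysteresis loss = loading - unloading
= 17.2 - 8.77
= 8.43 J

8.43 J


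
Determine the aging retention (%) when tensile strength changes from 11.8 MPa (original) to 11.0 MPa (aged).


Retention = aged / original * 100
= 11.0 / 11.8 * 100
= 93.2%

93.2%


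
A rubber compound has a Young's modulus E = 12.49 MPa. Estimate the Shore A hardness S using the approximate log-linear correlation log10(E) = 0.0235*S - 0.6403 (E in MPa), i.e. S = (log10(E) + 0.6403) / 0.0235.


log10(E) = 0.0235*S - 0.6403  =>  S = (log10(E) + 0.6403) / 0.0235
log10(12.49) = 1.096562
S = (1.096562 + 0.6403) / 0.0235 = 1.736862 / 0.0235
S = 73.9

Shore A = 73.9


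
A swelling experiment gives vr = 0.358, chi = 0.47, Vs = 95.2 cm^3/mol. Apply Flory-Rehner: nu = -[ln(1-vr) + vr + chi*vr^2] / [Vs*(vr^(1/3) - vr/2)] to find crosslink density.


ln(1 - vr) = ln(1 - 0.358) = -0.4432
Numerator = -((-0.4432) + 0.358 + 0.47 * 0.358^2) = 0.0249
Denominator = 95.2 * (0.358^(1/3) - 0.358/2) = 50.5568
nu = 0.0249 / 50.5568 = 4.9311e-04 mol/cm^3

4.9311e-04 mol/cm^3


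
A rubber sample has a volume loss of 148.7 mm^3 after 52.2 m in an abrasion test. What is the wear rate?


Rate = volume_loss / distance
= 148.7 / 52.2
= 2.849 mm^3/m

2.849 mm^3/m


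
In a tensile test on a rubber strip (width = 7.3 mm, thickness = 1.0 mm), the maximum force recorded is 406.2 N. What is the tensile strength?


Area = width * thickness = 7.3 * 1.0 = 7.3 mm^2
TS = force / area = 406.2 / 7.3 = 55.64 MPa

55.64 MPa


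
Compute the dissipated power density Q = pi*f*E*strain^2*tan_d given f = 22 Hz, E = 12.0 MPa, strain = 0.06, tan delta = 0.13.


Q = pi * f * E * strain^2 * tan_d
= pi * 22 * 12.0 * 0.06^2 * 0.13
= pi * 22 * 12.0 * 0.0036 * 0.13
= 0.3882

Q = 0.3882


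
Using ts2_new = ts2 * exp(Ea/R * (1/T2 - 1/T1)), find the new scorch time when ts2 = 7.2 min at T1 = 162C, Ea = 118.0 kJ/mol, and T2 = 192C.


Convert temperatures: T1 = 162 + 273.15 = 435.15 K, T2 = 192 + 273.15 = 465.15 K
ts2_new = 7.2 * exp(118000 / 8.314 * (1/465.15 - 1/435.15))
1/T2 - 1/T1 = -1.4821e-04
ts2_new = 0.88 min

0.88 min


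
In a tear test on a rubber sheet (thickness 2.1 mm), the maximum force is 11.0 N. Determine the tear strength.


Tear strength = force / thickness
= 11.0 / 2.1
= 5.24 N/mm

5.24 N/mm


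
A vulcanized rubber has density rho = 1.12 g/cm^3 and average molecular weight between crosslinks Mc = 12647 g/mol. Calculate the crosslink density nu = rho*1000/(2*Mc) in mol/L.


nu = rho * 1000 / (2 * Mc)
nu = 1.12 * 1000 / (2 * 12647)
nu = 1120.0 / 25294
nu = 0.0443 mol/L

0.0443 mol/L


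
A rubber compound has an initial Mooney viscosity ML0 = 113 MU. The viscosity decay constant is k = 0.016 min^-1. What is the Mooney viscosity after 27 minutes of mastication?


ML = ML0 * exp(-k * t)
ML = 113 * exp(-0.016 * 27)
ML = 113 * 0.6492
ML = 73.36 MU

73.36 MU


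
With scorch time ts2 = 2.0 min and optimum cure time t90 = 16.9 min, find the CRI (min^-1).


CRI = 100 / (t90 - ts2)
= 100 / (16.9 - 2.0)
= 100 / 14.9
= 6.71 min^-1

6.71 min^-1


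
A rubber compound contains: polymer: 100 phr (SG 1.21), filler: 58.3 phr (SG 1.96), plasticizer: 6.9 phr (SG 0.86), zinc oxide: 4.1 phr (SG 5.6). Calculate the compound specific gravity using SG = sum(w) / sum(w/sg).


Sum of weights = 169.3
Volume contributions:
  polymer: 100/1.21 = 82.6446
  filler: 58.3/1.96 = 29.7449
  plasticizer: 6.9/0.86 = 8.0233
  zinc oxide: 4.1/5.6 = 0.7321
Sum of volumes = 121.1449
SG = 169.3 / 121.1449 = 1.397

SG = 1.397


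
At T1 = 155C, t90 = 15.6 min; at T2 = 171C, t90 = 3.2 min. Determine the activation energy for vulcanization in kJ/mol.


T1 = 428.15 K, T2 = 444.15 K
1/T1 - 1/T2 = 8.4138e-05
ln(t1/t2) = ln(15.6/3.2) = 1.5841
Ea = 8.314 * 1.5841 / 8.4138e-05 = 156532.2248 J/mol
Ea = 156.53 kJ/mol

156.53 kJ/mol


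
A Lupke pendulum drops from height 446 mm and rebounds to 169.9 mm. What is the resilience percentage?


Resilience = h_rebound / h_drop * 100
= 169.9 / 446 * 100
= 38.1%

38.1%


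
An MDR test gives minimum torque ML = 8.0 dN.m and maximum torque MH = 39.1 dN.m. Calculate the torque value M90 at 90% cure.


M90 = ML + 0.9 * (MH - ML)
M90 = 8.0 + 0.9 * (39.1 - 8.0)
M90 = 8.0 + 0.9 * 31.1
M90 = 35.99 dN.m

35.99 dN.m


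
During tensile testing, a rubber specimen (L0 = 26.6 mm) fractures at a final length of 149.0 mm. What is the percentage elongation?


Elongation = (Lf - L0) / L0 * 100
= (149.0 - 26.6) / 26.6 * 100
= 122.4 / 26.6 * 100
= 460.2%

460.2%


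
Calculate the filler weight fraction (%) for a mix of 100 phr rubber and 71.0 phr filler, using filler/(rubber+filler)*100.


Filler % = filler / (rubber + filler) * 100
= 71.0 / (100 + 71.0) * 100
= 71.0 / 171.0 * 100
= 41.52%

41.52%


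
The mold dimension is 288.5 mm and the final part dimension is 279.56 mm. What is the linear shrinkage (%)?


Shrinkage = (mold - part) / mold * 100
= (288.5 - 279.56) / 288.5 * 100
= 8.94 / 288.5 * 100
= 3.1%

3.1%


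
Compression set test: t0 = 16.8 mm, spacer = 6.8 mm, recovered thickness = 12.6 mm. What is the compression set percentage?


CS = (t0 - recovered) / (t0 - ts) * 100
= (16.8 - 12.6) / (16.8 - 6.8) * 100
= 4.2 / 10.0 * 100
= 42.0%

42.0%
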